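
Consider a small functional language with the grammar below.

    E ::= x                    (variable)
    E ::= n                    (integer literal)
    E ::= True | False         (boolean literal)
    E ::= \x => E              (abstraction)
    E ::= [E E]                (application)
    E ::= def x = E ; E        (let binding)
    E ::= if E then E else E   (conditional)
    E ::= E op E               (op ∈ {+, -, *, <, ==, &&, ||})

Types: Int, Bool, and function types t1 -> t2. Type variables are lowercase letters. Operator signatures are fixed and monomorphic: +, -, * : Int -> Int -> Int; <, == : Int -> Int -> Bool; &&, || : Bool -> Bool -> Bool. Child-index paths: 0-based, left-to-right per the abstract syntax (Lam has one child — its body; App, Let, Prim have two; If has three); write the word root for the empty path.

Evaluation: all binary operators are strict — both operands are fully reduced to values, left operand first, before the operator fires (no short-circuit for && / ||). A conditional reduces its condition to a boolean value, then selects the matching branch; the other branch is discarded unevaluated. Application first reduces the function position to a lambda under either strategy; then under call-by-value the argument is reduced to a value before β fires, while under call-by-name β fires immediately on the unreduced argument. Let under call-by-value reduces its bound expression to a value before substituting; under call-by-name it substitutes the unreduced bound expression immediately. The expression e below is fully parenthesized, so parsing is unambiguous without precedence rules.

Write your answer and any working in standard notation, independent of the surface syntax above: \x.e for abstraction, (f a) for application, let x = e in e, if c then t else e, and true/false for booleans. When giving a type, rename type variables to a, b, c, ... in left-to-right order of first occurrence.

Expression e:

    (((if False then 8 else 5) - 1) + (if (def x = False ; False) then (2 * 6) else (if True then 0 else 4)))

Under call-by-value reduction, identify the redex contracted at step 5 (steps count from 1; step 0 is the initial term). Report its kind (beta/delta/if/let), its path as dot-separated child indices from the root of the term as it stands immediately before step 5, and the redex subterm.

Trace:
step 0: (((if false then 8 else 5) - 1) + (if (let x = false in false) then (2 * 6) else (if true then 0 else 4)))
step 1: [if@0.0] ((5 - 1) + (if (let x = false in false) then (2 * 6) else (if true then 0 else 4)))
step 2: [delta@0] (4 + (if (let x = false in false) then (2 * 6) else (if true then 0 else 4)))
step 3: [let@1.0] (4 + (if false then (2 * 6) else (if true then 0 else 4)))
step 4: [if@1] (4 + (if true then 0 else 4))
step 5: [if@1] (4 + 0)

Answer: if at 1 : (if true then 0 else 4)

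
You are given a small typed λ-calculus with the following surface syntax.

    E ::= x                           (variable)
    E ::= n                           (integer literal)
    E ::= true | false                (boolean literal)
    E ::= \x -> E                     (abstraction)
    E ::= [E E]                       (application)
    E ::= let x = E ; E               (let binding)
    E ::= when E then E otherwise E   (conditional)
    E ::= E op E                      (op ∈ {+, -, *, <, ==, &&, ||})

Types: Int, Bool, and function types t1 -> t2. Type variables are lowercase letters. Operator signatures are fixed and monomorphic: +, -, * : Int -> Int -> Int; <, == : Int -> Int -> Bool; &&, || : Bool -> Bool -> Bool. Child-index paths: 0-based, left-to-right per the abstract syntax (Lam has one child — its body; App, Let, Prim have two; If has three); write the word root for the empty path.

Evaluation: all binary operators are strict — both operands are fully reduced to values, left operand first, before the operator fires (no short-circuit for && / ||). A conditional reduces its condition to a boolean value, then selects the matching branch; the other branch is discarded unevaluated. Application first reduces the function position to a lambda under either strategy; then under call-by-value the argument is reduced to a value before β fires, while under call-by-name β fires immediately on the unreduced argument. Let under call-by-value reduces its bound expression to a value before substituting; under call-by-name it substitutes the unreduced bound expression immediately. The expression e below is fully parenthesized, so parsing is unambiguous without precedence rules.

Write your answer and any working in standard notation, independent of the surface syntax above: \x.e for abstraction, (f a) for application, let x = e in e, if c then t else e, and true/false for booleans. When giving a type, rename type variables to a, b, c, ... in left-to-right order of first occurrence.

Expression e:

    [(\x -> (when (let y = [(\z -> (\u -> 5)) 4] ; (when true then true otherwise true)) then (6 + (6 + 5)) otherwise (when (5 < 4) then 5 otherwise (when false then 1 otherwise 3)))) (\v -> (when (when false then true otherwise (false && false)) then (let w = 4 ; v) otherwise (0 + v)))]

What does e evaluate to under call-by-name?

Trace:
step 0: ((\x.(if (let y = ((\z.(\u.5)) 4) in (if true then true else true)) then (6 + (6 + 5)) else (if (5 < 4) then 5 else (if false then 1 else 3)))) (\v.(if (if false then true else (false && false)) then (let w = 4 in v) else (0 + v))))
step 1: [beta@root] (if (let y = ((\z.(\u.5)) 4) in (if true then true else true)) then (6 + (6 + 5)) else (if (5 < 4) then 5 else (if false then 1 else 3)))
step 2: [let@0] (if (if true then true else true) then (6 + (6 + 5)) else (if (5 < 4) then 5 else (if false then 1 else 3)))
step 3: [if@0] (if true then (6 + (6 + 5)) else (if (5 < 4) then 5 else (if false then 1 else 3)))
step 4: [if@root] (6 + (6 + 5))
step 5: [delta@1] (6 + 11)
step 6: [delta@root] 17

Answer: 17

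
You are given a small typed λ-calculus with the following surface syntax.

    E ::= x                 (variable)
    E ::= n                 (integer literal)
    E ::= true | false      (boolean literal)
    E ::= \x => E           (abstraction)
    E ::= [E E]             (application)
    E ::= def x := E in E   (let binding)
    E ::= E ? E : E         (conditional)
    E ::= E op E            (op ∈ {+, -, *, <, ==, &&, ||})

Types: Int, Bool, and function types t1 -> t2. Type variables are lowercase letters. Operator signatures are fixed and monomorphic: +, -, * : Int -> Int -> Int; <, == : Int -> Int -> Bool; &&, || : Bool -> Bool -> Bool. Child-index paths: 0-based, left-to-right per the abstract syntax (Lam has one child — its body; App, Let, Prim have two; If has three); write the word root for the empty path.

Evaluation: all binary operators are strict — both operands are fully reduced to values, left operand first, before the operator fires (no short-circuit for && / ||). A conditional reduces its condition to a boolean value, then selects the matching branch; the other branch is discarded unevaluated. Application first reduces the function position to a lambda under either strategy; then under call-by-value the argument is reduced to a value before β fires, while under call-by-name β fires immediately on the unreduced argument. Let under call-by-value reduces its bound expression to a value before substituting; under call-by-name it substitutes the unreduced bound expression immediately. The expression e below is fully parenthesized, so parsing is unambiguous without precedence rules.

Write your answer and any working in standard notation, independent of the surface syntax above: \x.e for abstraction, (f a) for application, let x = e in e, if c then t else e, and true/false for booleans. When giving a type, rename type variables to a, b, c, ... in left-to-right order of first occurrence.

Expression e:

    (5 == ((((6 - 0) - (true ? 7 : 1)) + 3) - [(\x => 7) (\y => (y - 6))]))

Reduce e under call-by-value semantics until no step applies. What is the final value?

Answer: false

Derivation:
step 0: (5 == ((((6 - 0) - (if true then 7 else 1)) + 3) - ((\x.7) (\y.(y - 6)))))
step 1: [delta@1.0.0.0] (5 == (((6 - (if true then 7 else 1)) + 3) - ((\x.7) (\y.(y - 6)))))
step 2: [if@1.0.0.1] (5 == (((6 - 7) + 3) - ((\x.7) (\y.(y - 6)))))
step 3: [delta@1.0.0] (5 == ((-1 + 3) - ((\x.7) (\y.(y - 6)))))
step 4: [delta@1.0] (5 == (2 - ((\x.7) (\y.(y - 6)))))
step 5: [beta@1.1] (5 == (2 - 7))
step 6: [delta@1] (5 == -5)
step 7: [delta@root] false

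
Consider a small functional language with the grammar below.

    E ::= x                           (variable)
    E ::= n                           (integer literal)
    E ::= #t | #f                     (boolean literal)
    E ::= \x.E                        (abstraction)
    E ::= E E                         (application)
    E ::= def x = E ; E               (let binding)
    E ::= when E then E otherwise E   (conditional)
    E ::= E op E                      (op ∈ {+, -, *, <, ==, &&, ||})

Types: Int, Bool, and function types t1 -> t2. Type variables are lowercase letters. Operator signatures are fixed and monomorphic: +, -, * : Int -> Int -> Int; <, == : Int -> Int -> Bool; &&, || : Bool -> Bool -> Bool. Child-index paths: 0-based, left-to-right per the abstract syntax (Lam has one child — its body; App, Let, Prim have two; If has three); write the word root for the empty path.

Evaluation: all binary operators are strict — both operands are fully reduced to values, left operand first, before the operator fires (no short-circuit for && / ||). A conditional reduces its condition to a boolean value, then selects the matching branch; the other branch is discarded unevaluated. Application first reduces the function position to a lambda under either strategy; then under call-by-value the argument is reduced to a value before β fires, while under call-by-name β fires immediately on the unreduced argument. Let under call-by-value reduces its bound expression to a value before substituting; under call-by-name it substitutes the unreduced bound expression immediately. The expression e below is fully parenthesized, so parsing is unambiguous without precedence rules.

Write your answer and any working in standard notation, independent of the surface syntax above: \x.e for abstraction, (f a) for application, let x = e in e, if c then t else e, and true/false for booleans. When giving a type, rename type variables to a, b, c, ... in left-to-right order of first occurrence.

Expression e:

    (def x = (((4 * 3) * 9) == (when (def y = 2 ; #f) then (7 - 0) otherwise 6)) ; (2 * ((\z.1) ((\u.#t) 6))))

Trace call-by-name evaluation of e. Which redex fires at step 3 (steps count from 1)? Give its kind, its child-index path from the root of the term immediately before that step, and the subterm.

Trace:
step 0: (let x = (((4 * 3) * 9) == (if (let y = 2 in false) then (7 - 0) else 6)) in (2 * ((\z.1) ((\u.true) 6))))
step 1: [let@root] (2 * ((\z.1) ((\u.true) 6)))
step 2: [beta@1] (2 * 1)
step 3: [delta@root] 2

Answer: delta at root : (2 * 1)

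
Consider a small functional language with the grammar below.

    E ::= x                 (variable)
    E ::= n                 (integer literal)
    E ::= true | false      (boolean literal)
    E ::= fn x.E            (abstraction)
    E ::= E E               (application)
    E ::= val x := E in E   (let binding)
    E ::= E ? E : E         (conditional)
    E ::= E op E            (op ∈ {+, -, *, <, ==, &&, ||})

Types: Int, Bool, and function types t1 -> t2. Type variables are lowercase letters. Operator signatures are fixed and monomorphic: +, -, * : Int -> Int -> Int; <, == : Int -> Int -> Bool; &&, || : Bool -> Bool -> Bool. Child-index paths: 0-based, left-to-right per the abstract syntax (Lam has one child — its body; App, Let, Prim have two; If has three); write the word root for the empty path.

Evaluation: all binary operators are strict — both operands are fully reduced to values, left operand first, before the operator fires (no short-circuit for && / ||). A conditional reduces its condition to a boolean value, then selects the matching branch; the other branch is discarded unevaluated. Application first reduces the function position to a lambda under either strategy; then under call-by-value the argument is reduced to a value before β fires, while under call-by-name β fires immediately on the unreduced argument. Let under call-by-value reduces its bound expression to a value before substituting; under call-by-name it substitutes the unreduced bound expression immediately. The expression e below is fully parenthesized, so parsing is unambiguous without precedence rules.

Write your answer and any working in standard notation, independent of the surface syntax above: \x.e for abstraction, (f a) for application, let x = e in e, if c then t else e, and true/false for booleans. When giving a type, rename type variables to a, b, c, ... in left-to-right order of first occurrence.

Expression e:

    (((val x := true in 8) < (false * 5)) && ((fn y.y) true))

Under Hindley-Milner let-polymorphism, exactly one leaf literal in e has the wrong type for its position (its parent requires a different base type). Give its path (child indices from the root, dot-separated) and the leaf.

Derivation:
let x : Bool
  unify Int ~ Int
  unify Bool ~ Int
  FAIL: mismatch Bool ~ Int

Answer: 0.1.0 : false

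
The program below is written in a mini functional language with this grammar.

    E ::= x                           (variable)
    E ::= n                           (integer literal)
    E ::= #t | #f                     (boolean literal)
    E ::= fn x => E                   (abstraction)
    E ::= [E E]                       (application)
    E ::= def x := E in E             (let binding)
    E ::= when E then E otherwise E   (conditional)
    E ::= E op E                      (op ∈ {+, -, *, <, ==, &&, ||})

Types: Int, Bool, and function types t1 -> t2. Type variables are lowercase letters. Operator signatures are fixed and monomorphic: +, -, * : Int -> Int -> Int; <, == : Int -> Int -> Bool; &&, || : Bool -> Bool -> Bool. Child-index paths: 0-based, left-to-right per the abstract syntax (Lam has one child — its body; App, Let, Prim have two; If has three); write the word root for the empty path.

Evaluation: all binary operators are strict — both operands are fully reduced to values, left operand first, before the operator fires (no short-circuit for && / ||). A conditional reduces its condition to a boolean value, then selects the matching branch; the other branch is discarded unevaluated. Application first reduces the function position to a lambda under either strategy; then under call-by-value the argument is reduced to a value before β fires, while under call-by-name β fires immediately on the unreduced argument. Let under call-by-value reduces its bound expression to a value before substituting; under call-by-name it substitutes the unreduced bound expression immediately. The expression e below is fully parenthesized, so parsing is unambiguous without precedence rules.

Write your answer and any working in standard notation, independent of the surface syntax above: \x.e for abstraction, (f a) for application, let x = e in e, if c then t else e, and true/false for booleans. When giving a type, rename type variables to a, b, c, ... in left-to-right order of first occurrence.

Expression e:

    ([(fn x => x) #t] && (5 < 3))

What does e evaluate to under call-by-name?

Trace:
step 0: (((\x.x) true) && (5 < 3))
step 1: [beta@0] (true && (5 < 3))
step 2: [delta@1] (true && false)
step 3: [delta@root] false

Answer: false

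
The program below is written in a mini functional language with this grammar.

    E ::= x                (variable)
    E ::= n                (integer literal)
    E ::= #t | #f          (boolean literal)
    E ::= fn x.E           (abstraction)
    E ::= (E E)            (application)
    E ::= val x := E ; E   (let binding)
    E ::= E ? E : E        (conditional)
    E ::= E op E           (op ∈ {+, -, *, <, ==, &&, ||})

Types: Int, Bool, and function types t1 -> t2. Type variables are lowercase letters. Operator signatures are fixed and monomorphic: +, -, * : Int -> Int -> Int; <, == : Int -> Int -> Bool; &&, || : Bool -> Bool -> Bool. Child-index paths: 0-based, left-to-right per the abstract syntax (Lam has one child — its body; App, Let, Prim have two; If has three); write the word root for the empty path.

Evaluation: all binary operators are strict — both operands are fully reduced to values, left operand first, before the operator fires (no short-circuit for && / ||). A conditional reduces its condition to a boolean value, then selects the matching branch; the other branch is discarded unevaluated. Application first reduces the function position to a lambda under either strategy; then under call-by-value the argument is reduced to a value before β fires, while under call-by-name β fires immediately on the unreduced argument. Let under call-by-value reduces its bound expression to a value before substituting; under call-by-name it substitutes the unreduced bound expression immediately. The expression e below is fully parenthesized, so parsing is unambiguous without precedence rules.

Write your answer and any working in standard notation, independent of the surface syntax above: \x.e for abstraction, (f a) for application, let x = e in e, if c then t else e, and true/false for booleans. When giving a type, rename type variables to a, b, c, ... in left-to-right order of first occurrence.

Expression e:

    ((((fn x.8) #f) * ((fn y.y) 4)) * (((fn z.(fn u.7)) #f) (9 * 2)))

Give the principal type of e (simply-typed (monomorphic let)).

Answer: Int

Working:
\x._ : a -> Int
  unify a -> Int ~ Bool -> b
  unify a ~ Bool
  unify Int ~ b
_ _ : Int
  unify Int ~ Int
y : c
\y._ : c -> c
  unify c -> c ~ Int -> d
  unify c ~ Int
  unify Int ~ d
_ _ : Int
  unify Int ~ Int
  unify Int ~ Int
\u._ : f -> Int
\z._ : e -> f -> Int
  unify e -> f -> Int ~ Bool -> g
  unify e ~ Bool
  unify f -> Int ~ g
_ _ : f -> Int
  unify Int ~ Int
  unify Int ~ Int
  unify f -> Int ~ Int -> h
  unify f ~ Int
  unify Int ~ h
_ _ : Int
  unify Int ~ Int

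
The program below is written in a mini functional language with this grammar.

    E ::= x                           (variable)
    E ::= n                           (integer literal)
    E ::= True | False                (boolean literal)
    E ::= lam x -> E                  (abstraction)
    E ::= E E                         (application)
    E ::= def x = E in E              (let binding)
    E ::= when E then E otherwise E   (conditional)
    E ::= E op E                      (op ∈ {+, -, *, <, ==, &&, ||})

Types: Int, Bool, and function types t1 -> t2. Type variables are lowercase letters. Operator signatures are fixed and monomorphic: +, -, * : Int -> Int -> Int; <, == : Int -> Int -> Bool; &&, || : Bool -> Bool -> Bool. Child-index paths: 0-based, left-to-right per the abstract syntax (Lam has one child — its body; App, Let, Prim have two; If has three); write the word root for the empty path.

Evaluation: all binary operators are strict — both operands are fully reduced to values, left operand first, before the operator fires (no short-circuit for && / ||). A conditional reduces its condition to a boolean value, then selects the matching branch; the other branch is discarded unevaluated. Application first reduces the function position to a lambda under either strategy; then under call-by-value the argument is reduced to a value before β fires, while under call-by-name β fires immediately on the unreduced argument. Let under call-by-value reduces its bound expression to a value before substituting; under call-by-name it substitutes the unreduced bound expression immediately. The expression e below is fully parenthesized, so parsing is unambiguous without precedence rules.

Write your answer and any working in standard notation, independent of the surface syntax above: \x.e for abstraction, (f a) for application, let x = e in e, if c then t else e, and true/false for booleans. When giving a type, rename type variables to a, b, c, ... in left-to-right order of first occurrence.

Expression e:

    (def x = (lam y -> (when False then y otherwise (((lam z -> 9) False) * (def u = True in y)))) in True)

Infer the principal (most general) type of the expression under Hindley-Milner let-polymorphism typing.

Trace:
  unify Bool ~ Bool
y : a
\z._ : b -> Int
  unify b -> Int ~ Bool -> c
  unify b ~ Bool
  unify Int ~ c
_ _ : Int
  unify Int ~ Int
let u : Bool
y : a
  unify a ~ Int
  unify Int ~ Int
\y._ : Int -> Int
let x : Int -> Int

Answer: Bool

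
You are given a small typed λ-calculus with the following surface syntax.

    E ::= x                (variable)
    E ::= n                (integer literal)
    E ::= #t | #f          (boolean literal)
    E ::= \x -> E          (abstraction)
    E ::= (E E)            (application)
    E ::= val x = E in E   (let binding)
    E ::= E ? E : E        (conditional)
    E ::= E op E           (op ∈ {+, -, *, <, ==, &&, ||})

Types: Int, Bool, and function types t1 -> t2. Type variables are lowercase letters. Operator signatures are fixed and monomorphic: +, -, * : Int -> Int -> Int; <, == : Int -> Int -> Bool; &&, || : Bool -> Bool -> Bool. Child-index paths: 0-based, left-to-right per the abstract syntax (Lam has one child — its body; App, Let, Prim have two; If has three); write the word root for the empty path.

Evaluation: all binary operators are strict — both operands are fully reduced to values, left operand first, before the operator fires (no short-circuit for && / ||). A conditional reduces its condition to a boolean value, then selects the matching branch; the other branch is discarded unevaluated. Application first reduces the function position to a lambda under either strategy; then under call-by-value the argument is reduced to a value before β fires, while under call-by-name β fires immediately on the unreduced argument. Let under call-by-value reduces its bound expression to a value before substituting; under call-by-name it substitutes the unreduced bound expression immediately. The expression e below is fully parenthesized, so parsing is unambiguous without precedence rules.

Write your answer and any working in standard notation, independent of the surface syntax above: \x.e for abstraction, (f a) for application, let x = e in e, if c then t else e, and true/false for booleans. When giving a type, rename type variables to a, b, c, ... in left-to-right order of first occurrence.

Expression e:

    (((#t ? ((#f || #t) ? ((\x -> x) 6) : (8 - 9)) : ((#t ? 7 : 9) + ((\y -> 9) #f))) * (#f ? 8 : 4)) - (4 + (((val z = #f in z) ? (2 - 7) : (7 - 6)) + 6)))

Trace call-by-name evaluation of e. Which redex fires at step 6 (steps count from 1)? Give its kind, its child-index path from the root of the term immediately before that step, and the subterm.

Answer: delta at 0 : (6 * 4)

Derivation:
step 0: (((if true then (if (false || true) then ((\x.x) 6) else (8 - 9)) else ((if true then 7 else 9) + ((\y.9) false))) * (if false then 8 else 4)) - (4 + ((if (let z = false in z) then (2 - 7) else (7 - 6)) + 6)))
step 1: [if@0.0] (((if (false || true) then ((\x.x) 6) else (8 - 9)) * (if false then 8 else 4)) - (4 + ((if (let z = false in z) then (2 - 7) else (7 - 6)) + 6)))
step 2: [delta@0.0.0] (((if true then ((\x.x) 6) else (8 - 9)) * (if false then 8 else 4)) - (4 + ((if (let z = false in z) then (2 - 7) else (7 - 6)) + 6)))
step 3: [if@0.0] ((((\x.x) 6) * (if false then 8 else 4)) - (4 + ((if (let z = false in z) then (2 - 7) else (7 - 6)) + 6)))
step 4: [beta@0.0] ((6 * (if false then 8 else 4)) - (4 + ((if (let z = false in z) then (2 - 7) else (7 - 6)) + 6)))
step 5: [if@0.1] ((6 * 4) - (4 + ((if (let z = false in z) then (2 - 7) else (7 - 6)) + 6)))
step 6: [delta@0] (24 - (4 + ((if (let z = false in z) then (2 - 7) else (7 - 6)) + 6)))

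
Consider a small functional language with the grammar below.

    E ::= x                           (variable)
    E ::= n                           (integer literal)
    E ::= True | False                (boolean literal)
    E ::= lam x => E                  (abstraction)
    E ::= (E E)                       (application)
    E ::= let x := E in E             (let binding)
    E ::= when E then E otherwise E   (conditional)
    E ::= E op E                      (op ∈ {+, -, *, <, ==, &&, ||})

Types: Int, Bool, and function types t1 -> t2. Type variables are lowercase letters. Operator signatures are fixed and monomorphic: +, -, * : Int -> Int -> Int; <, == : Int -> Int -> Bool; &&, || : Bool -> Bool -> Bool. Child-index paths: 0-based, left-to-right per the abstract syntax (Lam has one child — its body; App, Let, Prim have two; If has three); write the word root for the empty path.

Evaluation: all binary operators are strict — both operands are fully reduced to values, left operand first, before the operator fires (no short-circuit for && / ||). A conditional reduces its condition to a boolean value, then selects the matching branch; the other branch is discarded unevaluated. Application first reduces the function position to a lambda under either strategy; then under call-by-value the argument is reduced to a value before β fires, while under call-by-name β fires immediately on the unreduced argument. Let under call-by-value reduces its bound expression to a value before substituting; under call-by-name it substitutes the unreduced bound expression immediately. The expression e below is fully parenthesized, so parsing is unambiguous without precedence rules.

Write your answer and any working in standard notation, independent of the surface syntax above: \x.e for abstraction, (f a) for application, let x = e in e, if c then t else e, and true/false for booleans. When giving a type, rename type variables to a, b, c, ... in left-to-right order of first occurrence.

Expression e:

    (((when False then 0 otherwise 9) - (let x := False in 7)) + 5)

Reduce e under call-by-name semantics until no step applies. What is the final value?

Derivation:
step 0: (((if false then 0 else 9) - (let x = false in 7)) + 5)
step 1: [if@0.0] ((9 - (let x = false in 7)) + 5)
step 2: [let@0.1] ((9 - 7) + 5)
step 3: [delta@0] (2 + 5)
step 4: [delta@root] 7

Answer: 7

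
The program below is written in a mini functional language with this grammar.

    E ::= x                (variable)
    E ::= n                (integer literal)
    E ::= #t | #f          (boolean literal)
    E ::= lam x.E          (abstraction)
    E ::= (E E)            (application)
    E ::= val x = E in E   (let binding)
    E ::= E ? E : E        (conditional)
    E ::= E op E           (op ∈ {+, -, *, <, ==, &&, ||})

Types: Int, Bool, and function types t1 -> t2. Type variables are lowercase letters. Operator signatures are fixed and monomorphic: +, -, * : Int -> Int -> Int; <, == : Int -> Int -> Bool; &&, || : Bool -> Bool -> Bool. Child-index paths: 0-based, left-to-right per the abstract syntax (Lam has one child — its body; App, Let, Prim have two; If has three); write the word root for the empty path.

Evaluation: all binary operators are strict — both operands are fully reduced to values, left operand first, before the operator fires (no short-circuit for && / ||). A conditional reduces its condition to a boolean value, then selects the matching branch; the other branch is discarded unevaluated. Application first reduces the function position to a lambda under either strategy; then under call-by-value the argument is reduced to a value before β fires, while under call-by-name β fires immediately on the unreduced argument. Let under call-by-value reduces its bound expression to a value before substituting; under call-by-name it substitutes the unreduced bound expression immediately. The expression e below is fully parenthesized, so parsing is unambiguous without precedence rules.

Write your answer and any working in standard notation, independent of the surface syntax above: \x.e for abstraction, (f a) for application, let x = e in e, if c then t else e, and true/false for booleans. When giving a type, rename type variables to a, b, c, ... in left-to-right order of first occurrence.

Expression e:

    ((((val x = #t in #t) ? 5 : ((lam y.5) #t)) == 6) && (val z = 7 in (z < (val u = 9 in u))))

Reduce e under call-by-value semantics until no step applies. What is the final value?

Answer: false

Trace:
step 0: (((if (let x = true in true) then 5 else ((\y.5) true)) == 6) && (let z = 7 in (z < (let u = 9 in u))))
step 1: [let@0.0.0] (((if true then 5 else ((\y.5) true)) == 6) && (let z = 7 in (z < (let u = 9 in u))))
step 2: [if@0.0] ((5 == 6) && (let z = 7 in (z < (let u = 9 in u))))
step 3: [delta@0] (false && (let z = 7 in (z < (let u = 9 in u))))
step 4: [let@1] (false && (7 < (let u = 9 in u)))
step 5: [let@1.1] (false && (7 < 9))
step 6: [delta@1] (false && true)
step 7: [delta@root] false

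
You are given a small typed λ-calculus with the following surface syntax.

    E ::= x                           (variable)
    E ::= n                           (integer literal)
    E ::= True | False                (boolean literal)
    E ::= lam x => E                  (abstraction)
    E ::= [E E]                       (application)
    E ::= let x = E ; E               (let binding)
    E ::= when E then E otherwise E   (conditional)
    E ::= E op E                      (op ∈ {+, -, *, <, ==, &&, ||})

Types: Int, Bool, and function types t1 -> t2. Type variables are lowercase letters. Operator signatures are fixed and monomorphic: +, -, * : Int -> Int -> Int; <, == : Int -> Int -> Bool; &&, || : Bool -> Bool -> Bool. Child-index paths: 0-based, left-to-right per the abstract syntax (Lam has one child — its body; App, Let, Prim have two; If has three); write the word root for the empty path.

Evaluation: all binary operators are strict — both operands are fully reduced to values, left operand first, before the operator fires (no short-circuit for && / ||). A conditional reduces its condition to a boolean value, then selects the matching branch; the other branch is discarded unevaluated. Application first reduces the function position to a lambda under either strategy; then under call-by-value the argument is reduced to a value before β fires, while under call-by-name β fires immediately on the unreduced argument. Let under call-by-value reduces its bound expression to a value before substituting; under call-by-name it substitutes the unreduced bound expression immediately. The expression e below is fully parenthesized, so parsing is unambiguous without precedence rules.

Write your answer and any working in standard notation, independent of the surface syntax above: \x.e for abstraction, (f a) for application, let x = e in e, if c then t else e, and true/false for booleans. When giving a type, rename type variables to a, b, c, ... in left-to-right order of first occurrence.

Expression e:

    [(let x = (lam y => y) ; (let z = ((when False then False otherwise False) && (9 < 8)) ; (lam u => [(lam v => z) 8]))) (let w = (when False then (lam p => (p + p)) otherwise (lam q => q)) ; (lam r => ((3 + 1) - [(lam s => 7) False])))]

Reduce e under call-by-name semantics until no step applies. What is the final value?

Working:
step 0: ((let x = (\y.y) in (let z = ((if false then false else false) && (9 < 8)) in (\u.((\v.z) 8)))) (let w = (if false then (\p.(p + p)) else (\q.q)) in (\r.((3 + 1) - ((\s.7) false)))))
step 1: [let@0] ((let z = ((if false then false else false) && (9 < 8)) in (\u.((\v.z) 8))) (let w = (if false then (\p.(p + p)) else (\q.q)) in (\r.((3 + 1) - ((\s.7) false)))))
step 2: [let@0] ((\u.((\v.((if false then false else false) && (9 < 8))) 8)) (let w = (if false then (\p.(p + p)) else (\q.q)) in (\r.((3 + 1) - ((\s.7) false)))))
step 3: [beta@root] ((\v.((if false then false else false) && (9 < 8))) 8)
step 4: [beta@root] ((if false then false else false) && (9 < 8))
step 5: [if@0] (false && (9 < 8))
step 6: [delta@1] (false && false)
step 7: [delta@root] false

Answer: false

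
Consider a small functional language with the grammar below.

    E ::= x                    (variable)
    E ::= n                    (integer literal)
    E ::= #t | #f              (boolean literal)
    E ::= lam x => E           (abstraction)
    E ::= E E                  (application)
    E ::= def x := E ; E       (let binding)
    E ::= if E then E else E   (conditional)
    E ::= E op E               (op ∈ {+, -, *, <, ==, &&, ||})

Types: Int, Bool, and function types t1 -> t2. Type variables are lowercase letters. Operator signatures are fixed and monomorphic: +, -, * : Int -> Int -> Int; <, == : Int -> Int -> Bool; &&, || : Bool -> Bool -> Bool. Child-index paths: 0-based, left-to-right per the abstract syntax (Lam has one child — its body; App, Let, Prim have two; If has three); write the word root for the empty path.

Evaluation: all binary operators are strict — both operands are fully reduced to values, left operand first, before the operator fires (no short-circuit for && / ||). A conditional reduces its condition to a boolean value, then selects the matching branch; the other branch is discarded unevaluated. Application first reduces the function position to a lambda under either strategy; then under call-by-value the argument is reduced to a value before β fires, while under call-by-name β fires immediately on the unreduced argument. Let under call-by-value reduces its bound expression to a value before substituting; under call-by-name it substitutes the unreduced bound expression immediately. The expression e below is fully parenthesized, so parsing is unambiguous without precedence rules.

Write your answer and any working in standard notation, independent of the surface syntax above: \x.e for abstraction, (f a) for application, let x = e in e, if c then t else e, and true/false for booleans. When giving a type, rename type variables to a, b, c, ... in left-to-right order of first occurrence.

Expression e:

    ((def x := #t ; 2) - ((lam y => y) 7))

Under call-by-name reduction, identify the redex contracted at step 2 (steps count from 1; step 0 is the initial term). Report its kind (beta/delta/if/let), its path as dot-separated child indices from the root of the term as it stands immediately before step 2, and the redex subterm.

Working:
step 0: ((let x = true in 2) - ((\y.y) 7))
step 1: [let@0] (2 - ((\y.y) 7))
step 2: [beta@1] (2 - 7)

Answer: beta at 1 : ((\y.y) 7)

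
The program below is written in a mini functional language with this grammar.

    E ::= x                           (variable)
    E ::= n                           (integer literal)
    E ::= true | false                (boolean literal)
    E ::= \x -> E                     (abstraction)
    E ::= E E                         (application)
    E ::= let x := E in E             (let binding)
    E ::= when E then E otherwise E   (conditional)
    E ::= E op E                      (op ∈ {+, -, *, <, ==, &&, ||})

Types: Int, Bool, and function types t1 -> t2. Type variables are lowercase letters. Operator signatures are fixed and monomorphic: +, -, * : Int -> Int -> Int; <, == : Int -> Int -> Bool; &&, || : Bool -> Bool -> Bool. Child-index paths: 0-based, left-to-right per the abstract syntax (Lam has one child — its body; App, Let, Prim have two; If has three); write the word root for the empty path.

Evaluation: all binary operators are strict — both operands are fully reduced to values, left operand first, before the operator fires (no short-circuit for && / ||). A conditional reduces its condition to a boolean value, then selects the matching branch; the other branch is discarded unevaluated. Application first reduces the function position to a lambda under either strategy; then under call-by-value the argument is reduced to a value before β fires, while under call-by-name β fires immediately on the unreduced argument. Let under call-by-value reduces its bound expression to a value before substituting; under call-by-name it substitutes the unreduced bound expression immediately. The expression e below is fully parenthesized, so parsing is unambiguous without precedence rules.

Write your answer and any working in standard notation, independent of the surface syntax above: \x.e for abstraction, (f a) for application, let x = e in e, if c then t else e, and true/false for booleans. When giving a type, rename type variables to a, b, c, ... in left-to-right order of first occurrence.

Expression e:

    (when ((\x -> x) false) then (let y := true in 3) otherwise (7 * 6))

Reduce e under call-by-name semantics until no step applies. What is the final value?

Derivation:
step 0: (if ((\x.x) false) then (let y = true in 3) else (7 * 6))
step 1: [beta@0] (if false then (let y = true in 3) else (7 * 6))
step 2: [if@root] (7 * 6)
step 3: [delta@root] 42

Answer: 42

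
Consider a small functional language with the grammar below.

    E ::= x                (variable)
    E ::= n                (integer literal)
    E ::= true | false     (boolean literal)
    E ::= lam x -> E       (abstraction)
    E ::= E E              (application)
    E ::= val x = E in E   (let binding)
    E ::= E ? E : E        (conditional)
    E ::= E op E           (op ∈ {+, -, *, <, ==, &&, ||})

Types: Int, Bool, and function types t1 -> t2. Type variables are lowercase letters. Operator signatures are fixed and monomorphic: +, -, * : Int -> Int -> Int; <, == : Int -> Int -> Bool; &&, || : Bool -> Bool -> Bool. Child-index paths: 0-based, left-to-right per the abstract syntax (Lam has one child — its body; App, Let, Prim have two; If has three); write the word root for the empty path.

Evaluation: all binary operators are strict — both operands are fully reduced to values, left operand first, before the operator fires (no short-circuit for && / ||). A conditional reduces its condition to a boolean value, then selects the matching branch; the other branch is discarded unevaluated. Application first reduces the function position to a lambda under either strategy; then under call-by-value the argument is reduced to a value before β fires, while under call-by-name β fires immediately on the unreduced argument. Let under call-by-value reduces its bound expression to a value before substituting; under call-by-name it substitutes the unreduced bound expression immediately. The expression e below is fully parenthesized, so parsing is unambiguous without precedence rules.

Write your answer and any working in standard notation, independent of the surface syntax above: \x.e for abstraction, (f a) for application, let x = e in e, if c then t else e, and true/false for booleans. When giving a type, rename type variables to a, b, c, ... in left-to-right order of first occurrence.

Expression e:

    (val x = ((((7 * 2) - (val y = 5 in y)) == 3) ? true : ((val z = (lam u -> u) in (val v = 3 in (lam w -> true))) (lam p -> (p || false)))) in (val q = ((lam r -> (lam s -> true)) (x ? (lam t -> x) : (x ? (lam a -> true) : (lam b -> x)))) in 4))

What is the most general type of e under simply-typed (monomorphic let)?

Working:
  unify Int ~ Int
  unify Int ~ Int
  unify Int ~ Int
let y : Int
y : Int
  unify Int ~ Int
  unify Int ~ Int
  unify Int ~ Int
  unify Bool ~ Bool
u : a
\u._ : a -> a
let z : a -> a
let v : Int
\w._ : b -> Bool
p : c
  unify c ~ Bool
  unify Bool ~ Bool
\p._ : Bool -> Bool
  unify b -> Bool ~ (Bool -> Bool) -> d
  unify b ~ Bool -> Bool
  unify Bool ~ d
_ _ : Bool
  unify Bool ~ Bool
let x : Bool
\s._ : f -> Bool
\r._ : e -> f -> Bool
x : Bool
  unify Bool ~ Bool
x : Bool
\t._ : g -> Bool
x : Bool
  unify Bool ~ Bool
\a._ : h -> Bool
x : Bool
\b._ : i -> Bool
  unify h -> Bool ~ i -> Bool
  unify h ~ i
  unify Bool ~ Bool
  unify g -> Bool ~ i -> Bool
  unify g ~ i
  unify Bool ~ Bool
  unify e -> f -> Bool ~ (i -> Bool) -> j
  unify e ~ i -> Bool
  unify f -> Bool ~ j
_ _ : f -> Bool
let q : f -> Bool

Answer: Int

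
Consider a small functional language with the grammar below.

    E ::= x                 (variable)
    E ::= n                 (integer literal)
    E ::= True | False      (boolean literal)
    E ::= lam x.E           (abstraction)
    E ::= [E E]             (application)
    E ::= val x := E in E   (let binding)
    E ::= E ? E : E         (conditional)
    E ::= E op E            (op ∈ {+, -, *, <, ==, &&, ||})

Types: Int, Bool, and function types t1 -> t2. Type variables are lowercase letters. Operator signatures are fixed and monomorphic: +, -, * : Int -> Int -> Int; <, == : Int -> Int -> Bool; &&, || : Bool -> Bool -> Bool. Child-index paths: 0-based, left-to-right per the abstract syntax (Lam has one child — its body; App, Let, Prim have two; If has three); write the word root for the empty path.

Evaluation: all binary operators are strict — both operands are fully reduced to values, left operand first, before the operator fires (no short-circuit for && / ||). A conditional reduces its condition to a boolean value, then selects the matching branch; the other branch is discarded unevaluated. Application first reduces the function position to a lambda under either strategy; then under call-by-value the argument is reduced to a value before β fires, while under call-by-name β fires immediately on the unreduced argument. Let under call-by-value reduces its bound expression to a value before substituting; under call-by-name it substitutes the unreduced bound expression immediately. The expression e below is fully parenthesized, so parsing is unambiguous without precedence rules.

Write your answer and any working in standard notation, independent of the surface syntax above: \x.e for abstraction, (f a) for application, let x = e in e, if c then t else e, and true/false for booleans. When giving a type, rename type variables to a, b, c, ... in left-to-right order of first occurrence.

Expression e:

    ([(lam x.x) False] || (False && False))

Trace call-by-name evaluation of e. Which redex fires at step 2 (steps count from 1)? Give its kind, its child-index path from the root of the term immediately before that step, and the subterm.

Answer: delta at 1 : (false && false)

Derivation:
step 0: (((\x.x) false) || (false && false))
step 1: [beta@0] (false || (false && false))
step 2: [delta@1] (false || false)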